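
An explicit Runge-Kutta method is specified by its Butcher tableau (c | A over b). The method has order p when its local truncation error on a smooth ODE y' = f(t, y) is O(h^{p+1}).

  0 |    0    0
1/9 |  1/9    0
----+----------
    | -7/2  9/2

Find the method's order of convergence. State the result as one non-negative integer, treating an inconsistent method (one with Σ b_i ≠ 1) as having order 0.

b = (-7/2, 9/2)
c = (0, 1/9)
Σ b_i: (-7/2)·1 + 9/2·1 = 1 ✓
b·c: 9/2·1/9 = 1/2 ✓; 2 stages ⇒ order 2.

2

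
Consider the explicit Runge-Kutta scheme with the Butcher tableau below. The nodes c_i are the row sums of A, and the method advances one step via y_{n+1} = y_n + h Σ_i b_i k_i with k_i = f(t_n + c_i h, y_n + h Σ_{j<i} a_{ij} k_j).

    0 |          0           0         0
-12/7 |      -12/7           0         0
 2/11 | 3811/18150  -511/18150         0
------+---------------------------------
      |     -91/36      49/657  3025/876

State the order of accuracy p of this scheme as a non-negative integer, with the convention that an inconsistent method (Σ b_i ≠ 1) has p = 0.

b = (-91/36, 49/657, 3025/876)
c = (0, -12/7, 2/11)
Ac = (0, 0, 146/3025)
Σ b_i: (-91/36)·1 + 49/657·1 + 3025/876·1 = 1 ✓
b·c: 49/657·(-12/7) + 3025/876·2/11 = 1/2 ✓
b·c²: 49/657·144/49 + 3025/876·4/121 = 1/3 ✓
b·Ac: 3025/876·146/3025 = 1/6 ✓; 3 stages ⇒ order 3.

3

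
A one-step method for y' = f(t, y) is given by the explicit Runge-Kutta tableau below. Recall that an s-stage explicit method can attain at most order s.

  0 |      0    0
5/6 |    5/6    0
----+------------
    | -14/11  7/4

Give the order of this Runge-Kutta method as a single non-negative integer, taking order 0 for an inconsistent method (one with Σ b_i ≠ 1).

b = (-14/11, 7/4)
c = (0, 5/6)
Σ b_i: (-14/11)·1 + 7/4·1 = 21/44 ≠ 1 ⇒ order 0.

0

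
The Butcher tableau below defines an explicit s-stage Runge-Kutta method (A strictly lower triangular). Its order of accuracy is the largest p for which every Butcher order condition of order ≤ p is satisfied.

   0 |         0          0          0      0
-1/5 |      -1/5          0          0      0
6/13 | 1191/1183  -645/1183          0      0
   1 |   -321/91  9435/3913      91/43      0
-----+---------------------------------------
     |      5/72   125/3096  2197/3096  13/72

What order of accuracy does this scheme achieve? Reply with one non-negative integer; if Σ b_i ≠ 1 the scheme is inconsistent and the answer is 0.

b = (5/72, 125/3096, 2197/3096, 13/72)
c = (0, -1/5, 6/13, 1)
Ac = (0, 0, 129/1183, 45/91)
Σ b_i: 5/72·1 + 125/3096·1 + 2197/3096·1 + 13/72·1 = 1 ✓
b·c: 125/3096·(-1/5) + 2197/3096·6/13 + 13/72·1 = 1/2 ✓
b·c²: 125/3096·1/25 + 2197/3096·36/169 + 13/72·1 = 1/3 ✓
b·Ac: 2197/3096·129/1183 + 13/72·45/91 = 1/6 ✓
b·c³: 125/3096·(-1/125) + 2197/3096·216/2197 + 13/72·1 = 1/4 ✓
b·(c∘Ac): 2197/3096·774/15379 + 13/72·45/91 = 1/8 ✓
b·Ac²: 2197/3096·(-129/5915) + 13/72·249/455 = 1/12 ✓
b·A²c: 13/72·3/13 = 1/24 ✓; 4 stages ⇒ order 4.

4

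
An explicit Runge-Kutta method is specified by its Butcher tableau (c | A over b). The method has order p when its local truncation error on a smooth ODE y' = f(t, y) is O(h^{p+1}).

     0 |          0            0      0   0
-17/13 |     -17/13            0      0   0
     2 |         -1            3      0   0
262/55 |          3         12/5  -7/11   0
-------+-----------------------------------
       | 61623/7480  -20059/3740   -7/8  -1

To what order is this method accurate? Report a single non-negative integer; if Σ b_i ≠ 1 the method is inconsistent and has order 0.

2

b = (61623/7480, -20059/3740, -7/8, -1)
c = (0, -17/13, 2, 262/55)
Ac = (0, 0, -51/13, -3154/715)
Σ b_i: 61623/7480·1 + (-20059/3740)·1 + (-7/8)·1 + (-1)·1 = 1 ✓
b·c: (-20059/3740)·(-17/13) + (-7/8)·2 + (-1)·262/55 = 1/2 ✓
b·c²: (-20059/3740)·289/169 + (-7/8)·4 + (-1)·68644/3025 = -5562743/157300 ≠ 1/3 ⇒ order 2.
b·Ac: (-7/8)·(-51/13) + (-1)·(-3154/715) = 44867/5720 ≠ 1/6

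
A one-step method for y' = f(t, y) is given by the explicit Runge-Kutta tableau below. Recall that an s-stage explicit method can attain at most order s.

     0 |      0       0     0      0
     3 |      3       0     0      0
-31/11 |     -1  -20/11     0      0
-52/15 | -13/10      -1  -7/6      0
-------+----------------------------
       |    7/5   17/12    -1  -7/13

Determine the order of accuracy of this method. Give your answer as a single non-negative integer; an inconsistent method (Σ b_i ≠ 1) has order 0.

0

b = (7/5, 17/12, -1, -7/13)
c = (0, 3, -31/11, -52/15)
Ac = (0, 0, -60/11, 19/66)
Σ b_i: 7/5·1 + 17/12·1 + (-1)·1 + (-7/13)·1 = 997/780 ≠ 1 ⇒ order 0.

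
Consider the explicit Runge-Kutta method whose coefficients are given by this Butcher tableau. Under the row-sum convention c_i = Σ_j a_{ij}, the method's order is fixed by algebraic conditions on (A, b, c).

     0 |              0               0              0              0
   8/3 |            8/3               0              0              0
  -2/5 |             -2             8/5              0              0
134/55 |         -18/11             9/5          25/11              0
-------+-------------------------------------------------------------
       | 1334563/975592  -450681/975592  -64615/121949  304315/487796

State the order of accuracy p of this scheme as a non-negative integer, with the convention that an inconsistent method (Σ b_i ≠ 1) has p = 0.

b = (1334563/975592, -450681/975592, -64615/121949, 304315/487796)
c = (0, 8/3, -2/5, 134/55)
Ac = (0, 0, 64/15, 214/55)
Σ b_i: 1334563/975592·1 + (-450681/975592)·1 + (-64615/121949)·1 + 304315/487796·1 = 1 ✓
b·c: (-450681/975592)·8/3 + (-64615/121949)·(-2/5) + 304315/487796·134/55 = 1/2 ✓
b·c²: (-450681/975592)·64/9 + (-64615/121949)·4/25 + 304315/487796·17956/3025 = 1/3 ✓
b·Ac: (-64615/121949)·64/15 + 304315/487796·214/55 = 1/6 ✓
b·c³: (-450681/975592)·512/27 + (-64615/121949)·(-8/125) + 304315/487796·2406104/166375 = 89348018/301823775 ≠ 1/4 ⇒ order 3.
b·(c∘Ac): (-64615/121949)·(-128/75) + 304315/487796·28676/3025 = 2494433/365847 ≠ 1/8
b·Ac²: (-64615/121949)·512/45 + 304315/487796·724/55 = 2396681/1097541 ≠ 1/12
b·A²c: 304315/487796·320/33 = 2213200/365847 ≠ 1/24

3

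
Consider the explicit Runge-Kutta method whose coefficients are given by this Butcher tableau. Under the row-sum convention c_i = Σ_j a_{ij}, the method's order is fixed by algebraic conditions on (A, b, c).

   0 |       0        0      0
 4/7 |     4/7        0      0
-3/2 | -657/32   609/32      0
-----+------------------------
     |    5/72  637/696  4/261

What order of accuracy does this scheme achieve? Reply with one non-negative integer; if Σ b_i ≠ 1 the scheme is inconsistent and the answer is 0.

3

b = (5/72, 637/696, 4/261)
c = (0, 4/7, -3/2)
Ac = (0, 0, 87/8)
Σ b_i: 5/72·1 + 637/696·1 + 4/261·1 = 1 ✓
b·c: 637/696·4/7 + 4/261·(-3/2) = 1/2 ✓
b·c²: 637/696·16/49 + 4/261·9/4 = 1/3 ✓
b·Ac: 4/261·87/8 = 1/6 ✓; 3 stages ⇒ order 3.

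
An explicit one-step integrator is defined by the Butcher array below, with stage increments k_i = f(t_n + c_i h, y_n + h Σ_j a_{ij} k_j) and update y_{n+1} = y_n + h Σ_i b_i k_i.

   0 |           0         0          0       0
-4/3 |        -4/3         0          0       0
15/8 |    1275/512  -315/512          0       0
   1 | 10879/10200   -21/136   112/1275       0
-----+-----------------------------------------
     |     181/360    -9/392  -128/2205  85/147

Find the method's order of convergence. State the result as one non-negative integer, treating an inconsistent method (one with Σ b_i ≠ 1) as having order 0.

b = (181/360, -9/392, -128/2205, 85/147)
c = (0, -4/3, 15/8, 1)
Ac = (0, 0, 105/128, 63/170)
Σ b_i: 181/360·1 + (-9/392)·1 + (-128/2205)·1 + 85/147·1 = 1 ✓
b·c: (-9/392)·(-4/3) + (-128/2205)·15/8 + 85/147·1 = 1/2 ✓
b·c²: (-9/392)·16/9 + (-128/2205)·225/64 + 85/147·1 = 1/3 ✓
b·Ac: (-128/2205)·105/128 + 85/147·63/170 = 1/6 ✓
b·c³: (-9/392)·(-64/27) + (-128/2205)·3375/512 + 85/147·1 = 1/4 ✓
b·(c∘Ac): (-128/2205)·1575/1024 + 85/147·63/170 = 1/8 ✓
b·Ac²: (-128/2205)·(-35/32) + 85/147·7/204 = 1/12 ✓
b·A²c: 85/147·49/680 = 1/24 ✓; 4 stages ⇒ order 4.

4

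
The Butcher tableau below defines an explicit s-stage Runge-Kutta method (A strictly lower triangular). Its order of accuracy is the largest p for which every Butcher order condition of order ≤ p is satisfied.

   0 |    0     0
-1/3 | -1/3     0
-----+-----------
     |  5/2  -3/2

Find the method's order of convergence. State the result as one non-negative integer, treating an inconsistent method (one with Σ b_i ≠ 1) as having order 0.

2

b = (5/2, -3/2)
c = (0, -1/3)
Σ b_i: 5/2·1 + (-3/2)·1 = 1 ✓
b·c: (-3/2)·(-1/3) = 1/2 ✓; 2 stages ⇒ order 2.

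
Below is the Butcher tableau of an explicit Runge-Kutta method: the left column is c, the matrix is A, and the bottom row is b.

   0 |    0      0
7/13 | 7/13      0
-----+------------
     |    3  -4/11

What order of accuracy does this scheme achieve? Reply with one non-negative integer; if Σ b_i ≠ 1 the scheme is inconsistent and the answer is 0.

0

b = (3, -4/11)
c = (0, 7/13)
Σ b_i: 3·1 + (-4/11)·1 = 29/11 ≠ 1 ⇒ order 0.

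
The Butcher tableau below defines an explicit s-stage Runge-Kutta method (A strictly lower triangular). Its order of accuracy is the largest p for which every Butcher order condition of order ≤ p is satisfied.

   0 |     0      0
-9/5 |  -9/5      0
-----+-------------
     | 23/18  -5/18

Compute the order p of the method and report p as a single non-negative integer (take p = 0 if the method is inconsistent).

2

b = (23/18, -5/18)
c = (0, -9/5)
Σ b_i: 23/18·1 + (-5/18)·1 = 1 ✓
b·c: (-5/18)·(-9/5) = 1/2 ✓; 2 stages ⇒ order 2.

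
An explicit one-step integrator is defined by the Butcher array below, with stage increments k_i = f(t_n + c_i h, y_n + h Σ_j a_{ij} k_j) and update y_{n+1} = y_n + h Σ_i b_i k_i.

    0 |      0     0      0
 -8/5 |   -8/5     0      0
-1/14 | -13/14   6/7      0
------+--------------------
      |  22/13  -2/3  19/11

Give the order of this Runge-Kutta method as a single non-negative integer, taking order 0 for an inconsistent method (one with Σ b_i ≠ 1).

b = (22/13, -2/3, 19/11)
c = (0, -8/5, -1/14)
Ac = (0, 0, -48/35)
Σ b_i: 22/13·1 + (-2/3)·1 + 19/11·1 = 1181/429 ≠ 1 ⇒ order 0.

0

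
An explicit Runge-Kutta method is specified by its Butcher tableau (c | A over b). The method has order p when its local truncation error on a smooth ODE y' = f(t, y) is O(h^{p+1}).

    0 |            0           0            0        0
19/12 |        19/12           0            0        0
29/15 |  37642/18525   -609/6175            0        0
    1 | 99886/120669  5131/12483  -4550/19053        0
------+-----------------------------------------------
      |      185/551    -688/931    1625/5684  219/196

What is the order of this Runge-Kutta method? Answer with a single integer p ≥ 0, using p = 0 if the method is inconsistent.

4

b = (185/551, -688/931, 1625/5684, 219/196)
c = (0, 19/12, 29/15, 1)
Ac = (0, 0, -203/1300, 497/2628)
Σ b_i: 185/551·1 + (-688/931)·1 + 1625/5684·1 + 219/196·1 = 1 ✓
b·c: (-688/931)·19/12 + 1625/5684·29/15 + 219/196·1 = 1/2 ✓
b·c²: (-688/931)·361/144 + 1625/5684·841/225 + 219/196·1 = 1/3 ✓
b·Ac: 1625/5684·(-203/1300) + 219/196·497/2628 = 1/6 ✓
b·c³: (-688/931)·6859/1728 + 1625/5684·24389/3375 + 219/196·1 = 1/4 ✓
b·(c∘Ac): 1625/5684·(-5887/19500) + 219/196·497/2628 = 1/8 ✓
b·Ac²: 1625/5684·(-3857/15600) + 219/196·161/1168 = 1/12 ✓
b·A²c: 219/196·49/1314 = 1/24 ✓; 4 stages ⇒ order 4.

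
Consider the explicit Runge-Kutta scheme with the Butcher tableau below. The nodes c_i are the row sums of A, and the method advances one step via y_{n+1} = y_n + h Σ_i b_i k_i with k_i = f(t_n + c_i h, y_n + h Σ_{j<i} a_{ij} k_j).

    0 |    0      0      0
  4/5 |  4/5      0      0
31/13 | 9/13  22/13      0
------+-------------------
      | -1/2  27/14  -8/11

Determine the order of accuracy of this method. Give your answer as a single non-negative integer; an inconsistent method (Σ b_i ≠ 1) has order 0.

b = (-1/2, 27/14, -8/11)
c = (0, 4/5, 31/13)
Ac = (0, 0, 88/65)
Σ b_i: (-1/2)·1 + 27/14·1 + (-8/11)·1 = 54/77 ≠ 1 ⇒ order 0.

0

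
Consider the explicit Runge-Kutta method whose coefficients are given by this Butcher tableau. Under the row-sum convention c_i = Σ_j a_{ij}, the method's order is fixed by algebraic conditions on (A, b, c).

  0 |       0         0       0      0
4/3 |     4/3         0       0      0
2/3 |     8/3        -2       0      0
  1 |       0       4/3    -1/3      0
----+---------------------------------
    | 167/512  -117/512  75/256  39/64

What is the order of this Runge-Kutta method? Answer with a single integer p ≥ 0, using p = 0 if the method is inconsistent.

3

b = (167/512, -117/512, 75/256, 39/64)
c = (0, 4/3, 2/3, 1)
Ac = (0, 0, -8/3, 14/9)
Σ b_i: 167/512·1 + (-117/512)·1 + 75/256·1 + 39/64·1 = 1 ✓
b·c: (-117/512)·4/3 + 75/256·2/3 + 39/64·1 = 1/2 ✓
b·c²: (-117/512)·16/9 + 75/256·4/9 + 39/64·1 = 1/3 ✓
b·Ac: 75/256·(-8/3) + 39/64·14/9 = 1/6 ✓
b·c³: (-117/512)·64/27 + 75/256·8/27 + 39/64·1 = 89/576 ≠ 1/4 ⇒ order 3.
b·(c∘Ac): 75/256·(-16/9) + 39/64·14/9 = 41/96 ≠ 1/8
b·Ac²: 75/256·(-32/9) + 39/64·20/9 = 5/16 ≠ 1/12
b·A²c: 39/64·8/9 = 13/24 ≠ 1/24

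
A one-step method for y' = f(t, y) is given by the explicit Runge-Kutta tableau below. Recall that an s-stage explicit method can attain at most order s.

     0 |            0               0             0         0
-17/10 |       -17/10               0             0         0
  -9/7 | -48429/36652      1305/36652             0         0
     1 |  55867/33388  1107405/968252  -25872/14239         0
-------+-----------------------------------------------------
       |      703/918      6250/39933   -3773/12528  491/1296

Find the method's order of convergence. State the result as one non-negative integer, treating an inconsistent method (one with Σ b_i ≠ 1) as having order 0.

b = (703/918, 6250/39933, -3773/12528, 491/1296)
c = (0, -17/10, -9/7, 1)
Ac = (0, 0, -261/4312, 1539/3928)
Σ b_i: 703/918·1 + 6250/39933·1 + (-3773/12528)·1 + 491/1296·1 = 1 ✓
b·c: 6250/39933·(-17/10) + (-3773/12528)·(-9/7) + 491/1296·1 = 1/2 ✓
b·c²: 6250/39933·289/100 + (-3773/12528)·81/49 + 491/1296·1 = 1/3 ✓
b·Ac: (-3773/12528)·(-261/4312) + 491/1296·1539/3928 = 1/6 ✓
b·c³: 6250/39933·(-4913/1000) + (-3773/12528)·(-729/343) + 491/1296·1 = 1/4 ✓
b·(c∘Ac): (-3773/12528)·2349/30184 + 491/1296·1539/3928 = 1/8 ✓
b·Ac²: (-3773/12528)·4437/43120 + 491/1296·11853/39280 = 1/12 ✓
b·A²c: 491/1296·54/491 = 1/24 ✓; 4 stages ⇒ order 4.

4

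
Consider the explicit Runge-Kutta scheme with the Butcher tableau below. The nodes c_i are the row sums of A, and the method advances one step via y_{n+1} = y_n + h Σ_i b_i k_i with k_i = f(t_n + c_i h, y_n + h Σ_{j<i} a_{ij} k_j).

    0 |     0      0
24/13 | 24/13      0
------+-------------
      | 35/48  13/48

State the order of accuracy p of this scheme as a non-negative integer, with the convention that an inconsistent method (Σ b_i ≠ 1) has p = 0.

2

b = (35/48, 13/48)
c = (0, 24/13)
Σ b_i: 35/48·1 + 13/48·1 = 1 ✓
b·c: 13/48·24/13 = 1/2 ✓; 2 stages ⇒ order 2.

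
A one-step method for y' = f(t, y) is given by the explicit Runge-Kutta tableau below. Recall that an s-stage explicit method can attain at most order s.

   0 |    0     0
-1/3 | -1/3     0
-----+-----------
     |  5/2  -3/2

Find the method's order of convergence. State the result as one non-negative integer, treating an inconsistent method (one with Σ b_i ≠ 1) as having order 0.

b = (5/2, -3/2)
c = (0, -1/3)
Σ b_i: 5/2·1 + (-3/2)·1 = 1 ✓
b·c: (-3/2)·(-1/3) = 1/2 ✓; 2 stages ⇒ order 2.

2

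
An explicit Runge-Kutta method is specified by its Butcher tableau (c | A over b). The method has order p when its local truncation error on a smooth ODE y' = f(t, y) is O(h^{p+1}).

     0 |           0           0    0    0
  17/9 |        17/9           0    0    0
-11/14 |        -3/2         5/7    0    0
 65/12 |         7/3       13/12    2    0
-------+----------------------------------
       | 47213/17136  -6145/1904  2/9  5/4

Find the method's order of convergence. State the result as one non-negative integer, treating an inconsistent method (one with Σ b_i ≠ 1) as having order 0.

b = (47213/17136, -6145/1904, 2/9, 5/4)
c = (0, 17/9, -11/14, 65/12)
Ac = (0, 0, 85/63, 359/756)
Σ b_i: 47213/17136·1 + (-6145/1904)·1 + 2/9·1 + 5/4·1 = 1 ✓
b·c: (-6145/1904)·17/9 + 2/9·(-11/14) + 5/4·65/12 = 1/2 ✓
b·c²: (-6145/1904)·289/81 + 2/9·121/196 + 5/4·4225/144 = 6425953/254016 ≠ 1/3 ⇒ order 2.
b·Ac: 2/9·85/63 + 5/4·359/756 = 8105/9072 ≠ 1/6

2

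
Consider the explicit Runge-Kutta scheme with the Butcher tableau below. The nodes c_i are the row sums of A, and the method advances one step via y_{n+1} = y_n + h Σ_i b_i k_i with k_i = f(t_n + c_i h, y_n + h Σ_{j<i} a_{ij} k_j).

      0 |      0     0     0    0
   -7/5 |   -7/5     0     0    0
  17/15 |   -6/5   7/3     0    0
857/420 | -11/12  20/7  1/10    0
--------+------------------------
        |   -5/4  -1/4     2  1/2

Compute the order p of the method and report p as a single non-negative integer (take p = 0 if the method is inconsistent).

b = (-5/4, -1/4, 2, 1/2)
c = (0, -7/5, 17/15, 857/420)
Ac = (0, 0, -49/15, -583/150)
Σ b_i: (-5/4)·1 + (-1/4)·1 + 2·1 + 1/2·1 = 1 ✓
b·c: (-1/4)·(-7/5) + 2·17/15 + 1/2·857/420 = 611/168 ≠ 1/2 ⇒ order 1.

1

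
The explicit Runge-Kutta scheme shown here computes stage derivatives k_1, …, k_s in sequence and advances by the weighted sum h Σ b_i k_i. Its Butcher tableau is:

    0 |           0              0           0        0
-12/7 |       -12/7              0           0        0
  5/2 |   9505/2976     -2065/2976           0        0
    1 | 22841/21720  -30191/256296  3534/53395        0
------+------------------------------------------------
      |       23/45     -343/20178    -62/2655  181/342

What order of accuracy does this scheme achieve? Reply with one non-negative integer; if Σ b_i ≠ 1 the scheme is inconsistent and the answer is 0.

4

b = (23/45, -343/20178, -62/2655, 181/342)
c = (0, -12/7, 5/2, 1)
Ac = (0, 0, 295/248, 133/362)
Σ b_i: 23/45·1 + (-343/20178)·1 + (-62/2655)·1 + 181/342·1 = 1 ✓
b·c: (-343/20178)·(-12/7) + (-62/2655)·5/2 + 181/342·1 = 1/2 ✓
b·c²: (-343/20178)·144/49 + (-62/2655)·25/4 + 181/342·1 = 1/3 ✓
b·Ac: (-62/2655)·295/248 + 181/342·133/362 = 1/6 ✓
b·c³: (-343/20178)·(-1728/343) + (-62/2655)·125/8 + 181/342·1 = 1/4 ✓
b·(c∘Ac): (-62/2655)·1475/496 + 181/342·133/362 = 1/8 ✓
b·Ac²: (-62/2655)·(-885/434) + 181/342·171/2534 = 1/12 ✓
b·A²c: 181/342·57/724 = 1/24 ✓; 4 stages ⇒ order 4.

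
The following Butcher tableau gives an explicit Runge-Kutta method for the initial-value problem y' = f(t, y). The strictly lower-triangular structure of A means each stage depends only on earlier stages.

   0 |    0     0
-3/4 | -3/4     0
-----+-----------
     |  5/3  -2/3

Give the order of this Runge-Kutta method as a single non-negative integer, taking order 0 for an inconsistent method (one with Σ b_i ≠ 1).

b = (5/3, -2/3)
c = (0, -3/4)
Σ b_i: 5/3·1 + (-2/3)·1 = 1 ✓
b·c: (-2/3)·(-3/4) = 1/2 ✓; 2 stages ⇒ order 2.

2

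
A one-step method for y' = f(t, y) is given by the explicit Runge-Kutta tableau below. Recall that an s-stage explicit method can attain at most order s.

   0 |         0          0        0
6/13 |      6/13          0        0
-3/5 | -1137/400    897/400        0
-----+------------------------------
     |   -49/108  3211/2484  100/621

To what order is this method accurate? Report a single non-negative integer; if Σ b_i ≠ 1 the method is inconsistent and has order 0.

b = (-49/108, 3211/2484, 100/621)
c = (0, 6/13, -3/5)
Ac = (0, 0, 207/200)
Σ b_i: (-49/108)·1 + 3211/2484·1 + 100/621·1 = 1 ✓
b·c: 3211/2484·6/13 + 100/621·(-3/5) = 1/2 ✓
b·c²: 3211/2484·36/169 + 100/621·9/25 = 1/3 ✓
b·Ac: 100/621·207/200 = 1/6 ✓; 3 stages ⇒ order 3.

3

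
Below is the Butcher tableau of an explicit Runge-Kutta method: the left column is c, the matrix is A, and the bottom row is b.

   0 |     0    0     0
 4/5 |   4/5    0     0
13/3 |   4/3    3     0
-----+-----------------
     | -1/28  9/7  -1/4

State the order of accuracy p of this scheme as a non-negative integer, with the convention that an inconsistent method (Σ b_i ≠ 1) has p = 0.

1

b = (-1/28, 9/7, -1/4)
c = (0, 4/5, 13/3)
Ac = (0, 0, 12/5)
Σ b_i: (-1/28)·1 + 9/7·1 + (-1/4)·1 = 1 ✓
b·c: 9/7·4/5 + (-1/4)·13/3 = -23/420 ≠ 1/2 ⇒ order 1.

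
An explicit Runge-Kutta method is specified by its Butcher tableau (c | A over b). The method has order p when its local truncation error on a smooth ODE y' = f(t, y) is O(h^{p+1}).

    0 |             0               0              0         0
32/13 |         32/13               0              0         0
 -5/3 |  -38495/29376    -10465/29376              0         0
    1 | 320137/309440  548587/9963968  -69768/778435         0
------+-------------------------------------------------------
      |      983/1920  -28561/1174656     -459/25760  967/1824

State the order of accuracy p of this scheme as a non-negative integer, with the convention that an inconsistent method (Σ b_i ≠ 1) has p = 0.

b = (983/1920, -28561/1174656, -459/25760, 967/1824)
c = (0, 32/13, -5/3, 1)
Ac = (0, 0, -805/918, 551/1934)
Σ b_i: 983/1920·1 + (-28561/1174656)·1 + (-459/25760)·1 + 967/1824·1 = 1 ✓
b·c: (-28561/1174656)·32/13 + (-459/25760)·(-5/3) + 967/1824·1 = 1/2 ✓
b·c²: (-28561/1174656)·1024/169 + (-459/25760)·25/9 + 967/1824·1 = 1/3 ✓
b·Ac: (-459/25760)·(-805/918) + 967/1824·551/1934 = 1/6 ✓
b·c³: (-28561/1174656)·32768/2197 + (-459/25760)·(-125/27) + 967/1824·1 = 1/4 ✓
b·(c∘Ac): (-459/25760)·4025/2754 + 967/1824·551/1934 = 1/8 ✓
b·Ac²: (-459/25760)·(-12880/5967) + 967/1824·1064/12571 = 1/12 ✓
b·A²c: 967/1824·76/967 = 1/24 ✓; 4 stages ⇒ order 4.

4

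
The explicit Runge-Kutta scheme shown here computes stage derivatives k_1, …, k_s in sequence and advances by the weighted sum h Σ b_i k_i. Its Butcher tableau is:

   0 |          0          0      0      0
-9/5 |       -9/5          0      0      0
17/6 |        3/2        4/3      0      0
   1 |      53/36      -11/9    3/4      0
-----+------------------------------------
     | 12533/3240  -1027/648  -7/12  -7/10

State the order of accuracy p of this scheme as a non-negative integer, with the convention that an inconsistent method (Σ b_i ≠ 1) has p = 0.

2

b = (12533/3240, -1027/648, -7/12, -7/10)
c = (0, -9/5, 17/6, 1)
Ac = (0, 0, -12/5, 173/40)
Σ b_i: 12533/3240·1 + (-1027/648)·1 + (-7/12)·1 + (-7/10)·1 = 1 ✓
b·c: (-1027/648)·(-9/5) + (-7/12)·17/6 + (-7/10)·1 = 1/2 ✓
b·c²: (-1027/648)·81/25 + (-7/12)·289/36 + (-7/10)·1 = -113593/10800 ≠ 1/3 ⇒ order 2.
b·Ac: (-7/12)·(-12/5) + (-7/10)·173/40 = -651/400 ≠ 1/6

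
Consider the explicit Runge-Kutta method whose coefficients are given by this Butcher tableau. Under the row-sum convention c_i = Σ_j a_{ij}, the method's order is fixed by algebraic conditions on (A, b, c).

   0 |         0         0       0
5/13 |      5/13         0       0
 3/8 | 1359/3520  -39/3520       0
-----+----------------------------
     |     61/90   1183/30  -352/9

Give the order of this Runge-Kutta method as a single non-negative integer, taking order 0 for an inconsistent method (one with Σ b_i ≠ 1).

b = (61/90, 1183/30, -352/9)
c = (0, 5/13, 3/8)
Ac = (0, 0, -3/704)
Σ b_i: 61/90·1 + 1183/30·1 + (-352/9)·1 = 1 ✓
b·c: 1183/30·5/13 + (-352/9)·3/8 = 1/2 ✓
b·c²: 1183/30·25/169 + (-352/9)·9/64 = 1/3 ✓
b·Ac: (-352/9)·(-3/704) = 1/6 ✓; 3 stages ⇒ order 3.

3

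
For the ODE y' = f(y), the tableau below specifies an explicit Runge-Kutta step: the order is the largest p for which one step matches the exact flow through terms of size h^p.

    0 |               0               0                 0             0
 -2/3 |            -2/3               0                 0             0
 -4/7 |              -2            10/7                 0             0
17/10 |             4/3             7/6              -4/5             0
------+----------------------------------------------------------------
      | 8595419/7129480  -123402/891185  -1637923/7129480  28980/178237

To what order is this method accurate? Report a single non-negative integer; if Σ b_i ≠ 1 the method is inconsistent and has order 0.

3

b = (8595419/7129480, -123402/891185, -1637923/7129480, 28980/178237)
c = (0, -2/3, -4/7, 17/10)
Ac = (0, 0, -20/21, -101/315)
Σ b_i: 8595419/7129480·1 + (-123402/891185)·1 + (-1637923/7129480)·1 + 28980/178237·1 = 1 ✓
b·c: (-123402/891185)·(-2/3) + (-1637923/7129480)·(-4/7) + 28980/178237·17/10 = 1/2 ✓
b·c²: (-123402/891185)·4/9 + (-1637923/7129480)·16/49 + 28980/178237·289/100 = 1/3 ✓
b·Ac: (-1637923/7129480)·(-20/21) + 28980/178237·(-101/315) = 1/6 ✓
b·c³: (-123402/891185)·(-8/27) + (-1637923/7129480)·(-64/343) + 28980/178237·4913/1000 = 495595511/561446550 ≠ 1/4 ⇒ order 3.
b·(c∘Ac): (-1637923/7129480)·80/147 + 28980/178237·(-1717/3150) = -571216/2673555 ≠ 1/8
b·Ac²: (-1637923/7129480)·40/63 + 28980/178237·1702/6615 = -1168171/11228931 ≠ 1/12
b·A²c: 28980/178237·16/21 = 22080/178237 ≠ 1/24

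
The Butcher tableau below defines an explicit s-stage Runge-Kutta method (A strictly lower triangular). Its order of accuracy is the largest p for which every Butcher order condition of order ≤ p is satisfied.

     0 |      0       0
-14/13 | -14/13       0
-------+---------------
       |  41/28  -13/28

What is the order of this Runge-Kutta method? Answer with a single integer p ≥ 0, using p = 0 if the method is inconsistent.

2

b = (41/28, -13/28)
c = (0, -14/13)
Σ b_i: 41/28·1 + (-13/28)·1 = 1 ✓
b·c: (-13/28)·(-14/13) = 1/2 ✓; 2 stages ⇒ order 2.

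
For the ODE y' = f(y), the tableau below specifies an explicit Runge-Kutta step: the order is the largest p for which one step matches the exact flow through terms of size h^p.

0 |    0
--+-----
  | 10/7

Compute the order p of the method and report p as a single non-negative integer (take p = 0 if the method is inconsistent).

b = (10/7)
c = (0)
Σ b_i: 10/7·1 = 10/7 ≠ 1 ⇒ order 0.

0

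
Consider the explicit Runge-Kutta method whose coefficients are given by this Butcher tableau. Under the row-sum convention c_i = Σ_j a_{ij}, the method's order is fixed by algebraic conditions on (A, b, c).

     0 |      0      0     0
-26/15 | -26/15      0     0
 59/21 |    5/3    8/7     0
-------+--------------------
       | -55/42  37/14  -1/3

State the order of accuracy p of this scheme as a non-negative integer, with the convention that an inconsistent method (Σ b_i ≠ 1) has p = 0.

b = (-55/42, 37/14, -1/3)
c = (0, -26/15, 59/21)
Ac = (0, 0, -208/105)
Σ b_i: (-55/42)·1 + 37/14·1 + (-1/3)·1 = 1 ✓
b·c: 37/14·(-26/15) + (-1/3)·59/21 = -1738/315 ≠ 1/2 ⇒ order 1.

1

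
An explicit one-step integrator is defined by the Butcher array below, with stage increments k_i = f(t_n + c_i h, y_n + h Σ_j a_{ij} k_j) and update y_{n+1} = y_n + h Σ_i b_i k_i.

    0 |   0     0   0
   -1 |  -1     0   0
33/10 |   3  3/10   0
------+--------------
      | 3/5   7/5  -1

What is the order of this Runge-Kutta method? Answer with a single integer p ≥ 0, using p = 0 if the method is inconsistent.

b = (3/5, 7/5, -1)
c = (0, -1, 33/10)
Ac = (0, 0, -3/10)
Σ b_i: 3/5·1 + 7/5·1 + (-1)·1 = 1 ✓
b·c: 7/5·(-1) + (-1)·33/10 = -47/10 ≠ 1/2 ⇒ order 1.

1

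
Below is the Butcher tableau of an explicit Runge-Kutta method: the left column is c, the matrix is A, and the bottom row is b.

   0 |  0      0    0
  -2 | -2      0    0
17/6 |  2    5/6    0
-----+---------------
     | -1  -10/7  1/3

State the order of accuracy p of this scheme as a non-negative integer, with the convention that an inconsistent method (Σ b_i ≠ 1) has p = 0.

0

b = (-1, -10/7, 1/3)
c = (0, -2, 17/6)
Ac = (0, 0, -5/3)
Σ b_i: (-1)·1 + (-10/7)·1 + 1/3·1 = -44/21 ≠ 1 ⇒ order 0.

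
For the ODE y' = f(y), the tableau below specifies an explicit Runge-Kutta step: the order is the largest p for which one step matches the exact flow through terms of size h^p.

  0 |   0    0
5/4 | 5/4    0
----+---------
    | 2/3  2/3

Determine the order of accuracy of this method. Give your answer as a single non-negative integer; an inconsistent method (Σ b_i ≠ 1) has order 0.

b = (2/3, 2/3)
c = (0, 5/4)
Σ b_i: 2/3·1 + 2/3·1 = 4/3 ≠ 1 ⇒ order 0.

0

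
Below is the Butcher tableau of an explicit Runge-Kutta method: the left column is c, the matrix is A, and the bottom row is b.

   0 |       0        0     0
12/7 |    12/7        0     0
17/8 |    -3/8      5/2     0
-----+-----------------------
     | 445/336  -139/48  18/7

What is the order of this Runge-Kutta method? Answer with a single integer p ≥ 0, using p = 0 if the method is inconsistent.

2

b = (445/336, -139/48, 18/7)
c = (0, 12/7, 17/8)
Ac = (0, 0, 30/7)
Σ b_i: 445/336·1 + (-139/48)·1 + 18/7·1 = 1 ✓
b·c: (-139/48)·12/7 + 18/7·17/8 = 1/2 ✓
b·c²: (-139/48)·144/49 + 18/7·289/64 = 4863/1568 ≠ 1/3 ⇒ order 2.
b·Ac: 18/7·30/7 = 540/49 ≠ 1/6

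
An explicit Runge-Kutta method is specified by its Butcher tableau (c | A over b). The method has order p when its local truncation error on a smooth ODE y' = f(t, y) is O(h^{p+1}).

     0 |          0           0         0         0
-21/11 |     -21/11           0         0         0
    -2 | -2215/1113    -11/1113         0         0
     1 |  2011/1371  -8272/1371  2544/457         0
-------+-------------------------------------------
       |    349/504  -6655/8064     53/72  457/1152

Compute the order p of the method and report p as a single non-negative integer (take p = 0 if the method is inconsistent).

4

b = (349/504, -6655/8064, 53/72, 457/1152)
c = (0, -21/11, -2, 1)
Ac = (0, 0, 1/53, 176/457)
Σ b_i: 349/504·1 + (-6655/8064)·1 + 53/72·1 + 457/1152·1 = 1 ✓
b·c: (-6655/8064)·(-21/11) + 53/72·(-2) + 457/1152·1 = 1/2 ✓
b·c²: (-6655/8064)·441/121 + 53/72·4 + 457/1152·1 = 1/3 ✓
b·Ac: 53/72·1/53 + 457/1152·176/457 = 1/6 ✓
b·c³: (-6655/8064)·(-9261/1331) + 53/72·(-8) + 457/1152·1 = 1/4 ✓
b·(c∘Ac): 53/72·(-2/53) + 457/1152·176/457 = 1/8 ✓
b·Ac²: 53/72·(-21/583) + 457/1152·1392/5027 = 1/12 ✓
b·A²c: 457/1152·48/457 = 1/24 ✓; 4 stages ⇒ order 4.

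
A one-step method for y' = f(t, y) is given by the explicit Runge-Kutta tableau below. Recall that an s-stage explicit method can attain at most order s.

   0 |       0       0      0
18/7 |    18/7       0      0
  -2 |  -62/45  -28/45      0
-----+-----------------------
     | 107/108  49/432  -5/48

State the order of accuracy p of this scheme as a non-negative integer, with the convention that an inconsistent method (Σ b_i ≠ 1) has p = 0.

b = (107/108, 49/432, -5/48)
c = (0, 18/7, -2)
Ac = (0, 0, -8/5)
Σ b_i: 107/108·1 + 49/432·1 + (-5/48)·1 = 1 ✓
b·c: 49/432·18/7 + (-5/48)·(-2) = 1/2 ✓
b·c²: 49/432·324/49 + (-5/48)·4 = 1/3 ✓
b·Ac: (-5/48)·(-8/5) = 1/6 ✓; 3 stages ⇒ order 3.

3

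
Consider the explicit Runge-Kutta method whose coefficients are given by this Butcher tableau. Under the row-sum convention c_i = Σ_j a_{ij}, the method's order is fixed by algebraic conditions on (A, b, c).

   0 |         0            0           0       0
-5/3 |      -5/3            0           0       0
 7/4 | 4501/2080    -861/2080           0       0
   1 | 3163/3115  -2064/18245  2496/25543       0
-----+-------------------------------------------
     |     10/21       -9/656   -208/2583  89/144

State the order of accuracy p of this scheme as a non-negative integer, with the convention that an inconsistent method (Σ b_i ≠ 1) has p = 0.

4

b = (10/21, -9/656, -208/2583, 89/144)
c = (0, -5/3, 7/4, 1)
Ac = (0, 0, 287/416, 32/89)
Σ b_i: 10/21·1 + (-9/656)·1 + (-208/2583)·1 + 89/144·1 = 1 ✓
b·c: (-9/656)·(-5/3) + (-208/2583)·7/4 + 89/144·1 = 1/2 ✓
b·c²: (-9/656)·25/9 + (-208/2583)·49/16 + 89/144·1 = 1/3 ✓
b·Ac: (-208/2583)·287/416 + 89/144·32/89 = 1/6 ✓
b·c³: (-9/656)·(-125/27) + (-208/2583)·343/64 + 89/144·1 = 1/4 ✓
b·(c∘Ac): (-208/2583)·2009/1664 + 89/144·32/89 = 1/8 ✓
b·Ac²: (-208/2583)·(-1435/1248) + 89/144·(-4/267) = 1/12 ✓
b·A²c: 89/144·6/89 = 1/24 ✓; 4 stages ⇒ order 4.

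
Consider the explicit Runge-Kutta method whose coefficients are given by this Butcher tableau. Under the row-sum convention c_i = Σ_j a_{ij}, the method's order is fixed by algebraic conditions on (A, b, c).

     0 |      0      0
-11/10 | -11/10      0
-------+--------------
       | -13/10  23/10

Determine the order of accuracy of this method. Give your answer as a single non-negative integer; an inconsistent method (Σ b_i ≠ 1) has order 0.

b = (-13/10, 23/10)
c = (0, -11/10)
Σ b_i: (-13/10)·1 + 23/10·1 = 1 ✓
b·c: 23/10·(-11/10) = -253/100 ≠ 1/2 ⇒ order 1.

1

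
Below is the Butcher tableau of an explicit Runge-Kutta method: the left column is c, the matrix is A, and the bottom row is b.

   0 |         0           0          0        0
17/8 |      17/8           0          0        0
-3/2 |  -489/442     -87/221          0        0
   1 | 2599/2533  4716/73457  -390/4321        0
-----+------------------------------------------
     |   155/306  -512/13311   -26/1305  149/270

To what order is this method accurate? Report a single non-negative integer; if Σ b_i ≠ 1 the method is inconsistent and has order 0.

4

b = (155/306, -512/13311, -26/1305, 149/270)
c = (0, 17/8, -3/2, 1)
Ac = (0, 0, -87/104, 81/298)
Σ b_i: 155/306·1 + (-512/13311)·1 + (-26/1305)·1 + 149/270·1 = 1 ✓
b·c: (-512/13311)·17/8 + (-26/1305)·(-3/2) + 149/270·1 = 1/2 ✓
b·c²: (-512/13311)·289/64 + (-26/1305)·9/4 + 149/270·1 = 1/3 ✓
b·Ac: (-26/1305)·(-87/104) + 149/270·81/298 = 1/6 ✓
b·c³: (-512/13311)·4913/512 + (-26/1305)·(-27/8) + 149/270·1 = 1/4 ✓
b·(c∘Ac): (-26/1305)·261/208 + 149/270·81/298 = 1/8 ✓
b·Ac²: (-26/1305)·(-1479/832) + 149/270·207/2384 = 1/12 ✓
b·A²c: 149/270·45/596 = 1/24 ✓; 4 stages ⇒ order 4.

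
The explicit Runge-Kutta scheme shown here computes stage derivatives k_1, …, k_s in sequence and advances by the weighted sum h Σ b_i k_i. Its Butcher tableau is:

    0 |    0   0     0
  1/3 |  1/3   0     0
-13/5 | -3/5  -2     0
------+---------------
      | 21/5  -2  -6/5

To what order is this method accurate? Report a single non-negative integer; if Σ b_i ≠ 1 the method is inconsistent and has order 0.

1

b = (21/5, -2, -6/5)
c = (0, 1/3, -13/5)
Ac = (0, 0, -2/3)
Σ b_i: 21/5·1 + (-2)·1 + (-6/5)·1 = 1 ✓
b·c: (-2)·1/3 + (-6/5)·(-13/5) = 184/75 ≠ 1/2 ⇒ order 1.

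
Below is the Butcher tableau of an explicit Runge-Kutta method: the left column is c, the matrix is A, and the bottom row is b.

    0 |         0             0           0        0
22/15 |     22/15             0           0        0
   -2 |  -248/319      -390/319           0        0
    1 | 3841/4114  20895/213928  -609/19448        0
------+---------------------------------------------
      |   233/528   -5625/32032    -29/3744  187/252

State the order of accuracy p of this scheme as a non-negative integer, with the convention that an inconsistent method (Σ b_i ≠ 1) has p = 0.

b = (233/528, -5625/32032, -29/3744, 187/252)
c = (0, 22/15, -2, 1)
Ac = (0, 0, -52/29, 7/34)
Σ b_i: 233/528·1 + (-5625/32032)·1 + (-29/3744)·1 + 187/252·1 = 1 ✓
b·c: (-5625/32032)·22/15 + (-29/3744)·(-2) + 187/252·1 = 1/2 ✓
b·c²: (-5625/32032)·484/225 + (-29/3744)·4 + 187/252·1 = 1/3 ✓
b·Ac: (-29/3744)·(-52/29) + 187/252·7/34 = 1/6 ✓
b·c³: (-5625/32032)·10648/3375 + (-29/3744)·(-8) + 187/252·1 = 1/4 ✓
b·(c∘Ac): (-29/3744)·104/29 + 187/252·7/34 = 1/8 ✓
b·Ac²: (-29/3744)·(-1144/435) + 187/252·14/165 = 1/12 ✓
b·A²c: 187/252·21/374 = 1/24 ✓; 4 stages ⇒ order 4.

4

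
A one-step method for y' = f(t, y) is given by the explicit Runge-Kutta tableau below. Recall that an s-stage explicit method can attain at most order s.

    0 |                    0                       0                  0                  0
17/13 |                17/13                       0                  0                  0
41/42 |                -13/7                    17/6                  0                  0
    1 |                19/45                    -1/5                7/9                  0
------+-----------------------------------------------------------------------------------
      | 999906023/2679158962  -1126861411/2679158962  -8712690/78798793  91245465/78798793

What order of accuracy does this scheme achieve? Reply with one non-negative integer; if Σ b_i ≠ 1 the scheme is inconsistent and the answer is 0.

b = (999906023/2679158962, -1126861411/2679158962, -8712690/78798793, 91245465/78798793)
c = (0, 17/13, 41/42, 1)
Ac = (0, 0, 289/78, 1747/3510)
Σ b_i: 999906023/2679158962·1 + (-1126861411/2679158962)·1 + (-8712690/78798793)·1 + 91245465/78798793·1 = 1 ✓
b·c: (-1126861411/2679158962)·17/13 + (-8712690/78798793)·41/42 + 91245465/78798793·1 = 1/2 ✓
b·c²: (-1126861411/2679158962)·289/169 + (-8712690/78798793)·1681/1764 + 91245465/78798793·1 = 1/3 ✓
b·Ac: (-8712690/78798793)·289/78 + 91245465/78798793·1747/3510 = 1/6 ✓
b·c³: (-1126861411/2679158962)·4913/2197 + (-8712690/78798793)·68921/74088 + 91245465/78798793·1 = 29566022419/258144845868 ≠ 1/4 ⇒ order 3.
b·(c∘Ac): (-8712690/78798793)·11849/3276 + 91245465/78798793·1747/3510 = 542167957/3073152927 ≠ 1/8
b·Ac²: (-8712690/78798793)·4913/1014 + 91245465/78798793·764993/1916460 = -18974616883/258144845868 ≠ 1/12
b·A²c: 91245465/78798793·2023/702 = 20509952855/6146305854 ≠ 1/24

3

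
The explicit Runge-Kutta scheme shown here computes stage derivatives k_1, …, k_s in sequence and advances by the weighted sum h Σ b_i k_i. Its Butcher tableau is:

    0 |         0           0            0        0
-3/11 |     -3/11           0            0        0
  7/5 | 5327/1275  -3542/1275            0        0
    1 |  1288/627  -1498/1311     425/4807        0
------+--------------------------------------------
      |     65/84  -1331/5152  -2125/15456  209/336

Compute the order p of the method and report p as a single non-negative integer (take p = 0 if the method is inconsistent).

4

b = (65/84, -1331/5152, -2125/15456, 209/336)
c = (0, -3/11, 7/5, 1)
Ac = (0, 0, 322/425, 91/209)
Σ b_i: 65/84·1 + (-1331/5152)·1 + (-2125/15456)·1 + 209/336·1 = 1 ✓
b·c: (-1331/5152)·(-3/11) + (-2125/15456)·7/5 + 209/336·1 = 1/2 ✓
b·c²: (-1331/5152)·9/121 + (-2125/15456)·49/25 + 209/336·1 = 1/3 ✓
b·Ac: (-2125/15456)·322/425 + 209/336·91/209 = 1/6 ✓
b·c³: (-1331/5152)·(-27/1331) + (-2125/15456)·343/125 + 209/336·1 = 1/4 ✓
b·(c∘Ac): (-2125/15456)·2254/2125 + 209/336·91/209 = 1/8 ✓
b·Ac²: (-2125/15456)·(-966/4675) + 209/336·203/2299 = 1/12 ✓
b·A²c: 209/336·14/209 = 1/24 ✓; 4 stages ⇒ order 4.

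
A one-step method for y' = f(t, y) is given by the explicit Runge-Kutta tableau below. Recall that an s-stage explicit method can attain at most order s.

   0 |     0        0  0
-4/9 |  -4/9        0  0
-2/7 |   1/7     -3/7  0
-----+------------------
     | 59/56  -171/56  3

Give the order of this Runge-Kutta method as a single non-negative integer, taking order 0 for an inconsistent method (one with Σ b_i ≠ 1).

2

b = (59/56, -171/56, 3)
c = (0, -4/9, -2/7)
Ac = (0, 0, 4/21)
Σ b_i: 59/56·1 + (-171/56)·1 + 3·1 = 1 ✓
b·c: (-171/56)·(-4/9) + 3·(-2/7) = 1/2 ✓
b·c²: (-171/56)·16/81 + 3·4/49 = -158/441 ≠ 1/3 ⇒ order 2.
b·Ac: 3·4/21 = 4/7 ≠ 1/6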